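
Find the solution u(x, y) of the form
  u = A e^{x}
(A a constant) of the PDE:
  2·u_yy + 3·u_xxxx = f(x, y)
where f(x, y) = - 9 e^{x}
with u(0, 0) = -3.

Answer: u(x, y) = - 3 e^{x}

Derivation:
Substitute the ansatz u = A e^{x} into the left-hand side.
Derivatives of the ansatz:
  u_yy = 0
  u_xxxx = A e^{x}
Term by term:
  2·u_yy = 0
  3·u_xxxx = 3 A e^{x}
So the left-hand side equals
  3 A e^{x}
This must equal f(x, y) = - 9 e^{x} identically.
Matching coefficients of the independent functions:
  [e^{x}]:  3 A = -9
Solving: A = -3.
Check against the point condition:
  u(0, 0) = -3  ⟹  A = -3  ✓
Hence u(x, y) = - 3 e^{x}.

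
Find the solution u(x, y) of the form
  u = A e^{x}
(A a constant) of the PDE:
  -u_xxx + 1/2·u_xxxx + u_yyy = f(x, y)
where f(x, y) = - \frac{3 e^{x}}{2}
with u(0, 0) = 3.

Substitute the ansatz u = A e^{x} into the left-hand side.
Derivatives of the ansatz:
  u_xxx = A e^{x}
  u_xxxx = A e^{x}
  u_yyy = 0
Term by term:
  -u_xxx = - A e^{x}
  1/2·u_xxxx = \frac{A e^{x}}{2}
  u_yyy = 0
So the left-hand side equals
  - \frac{A e^{x}}{2}
This must equal f(x, y) = - \frac{3 e^{x}}{2} identically.
Matching coefficients of the independent functions:
  [e^{x}]:  - \frac{A}{2} = - \frac{3}{2}
Solving: A = 3.
Check against the point condition:
  u(0, 0) = 3  ⟹  A = 3  ✓
Hence u(x, y) = 3 e^{x}.

Answer: u(x, y) = 3 e^{x}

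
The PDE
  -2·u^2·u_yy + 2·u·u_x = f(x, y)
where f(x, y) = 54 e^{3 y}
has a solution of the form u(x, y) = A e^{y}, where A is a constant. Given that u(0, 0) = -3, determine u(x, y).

Substitute the ansatz u = A e^{y} into the left-hand side.
Derivatives of the ansatz:
  u_yy = A e^{y}
  u_x = 0
Term by term:
  -2·u^2·u_yy = - 2 A^{3} e^{3 y}
  2·u·u_x = 0
So the left-hand side equals
  - 2 A^{3} e^{3 y}
This must equal f(x, y) = 54 e^{3 y} identically.
Matching coefficients of the independent functions:
  [e^{3 y}]:  - 2 A^{3} = 54
Solving: A = -3.
Check against the point condition:
  u(0, 0) = -3  ⟹  A = -3  ✓
Hence u(x, y) = - 3 e^{y}.

Answer: u(x, y) = - 3 e^{y}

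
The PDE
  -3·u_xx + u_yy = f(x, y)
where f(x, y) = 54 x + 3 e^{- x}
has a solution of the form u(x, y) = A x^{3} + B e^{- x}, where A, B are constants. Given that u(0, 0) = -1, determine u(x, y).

Substitute the ansatz u = A x^{3} + B e^{- x} into the left-hand side.
Derivatives of the ansatz:
  u_xx = 6 A x + B e^{- x}
  u_yy = 0
Term by term:
  -3·u_xx = - 18 A x - 3 B e^{- x}
  u_yy = 0
So the left-hand side equals
  - 18 A x - 3 B e^{- x}
This must equal f(x, y) = 54 x + 3 e^{- x} identically.
Matching coefficients of the independent functions:
  [x]:  - 18 A = 54
  [e^{- x}]:  - 3 B = 3
Solving: A = -3, B = -1.
Check against the point condition:
  u(0, 0) = -1  ⟹  B = -1  ✓
Hence u(x, y) = - 3 x^{3} - e^{- x}.

Answer: u(x, y) = - 3 x^{3} - e^{- x}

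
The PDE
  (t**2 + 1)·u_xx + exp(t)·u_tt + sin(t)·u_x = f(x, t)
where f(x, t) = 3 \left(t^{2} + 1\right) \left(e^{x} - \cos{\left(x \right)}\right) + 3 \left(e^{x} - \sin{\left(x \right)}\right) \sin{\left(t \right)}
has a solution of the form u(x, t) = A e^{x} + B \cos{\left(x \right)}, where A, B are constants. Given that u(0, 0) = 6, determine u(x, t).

Substitute the ansatz u = A e^{x} + B \cos{\left(x \right)} into the left-hand side.
Derivatives of the ansatz:
  u_xx = A e^{x} - B \cos{\left(x \right)}
  u_tt = 0
  u_x = A e^{x} - B \sin{\left(x \right)}
Term by term:
  (t**2 + 1)·u_xx = A t^{2} e^{x} + A e^{x} - B t^{2} \cos{\left(x \right)} - B \cos{\left(x \right)}
  exp(t)·u_tt = 0
  sin(t)·u_x = A e^{x} \sin{\left(t \right)} - B \sin{\left(t \right)} \sin{\left(x \right)}
So the left-hand side equals
  A t^{2} e^{x} + A e^{x} \sin{\left(t \right)} + A e^{x} - B t^{2} \cos{\left(x \right)} - B \sin{\left(t \right)} \sin{\left(x \right)} - B \cos{\left(x \right)}
This must equal f(x, t) identically; expanded, f = 3 t^{2} e^{x} - 3 t^{2} \cos{\left(x \right)} + 3 e^{x} \sin{\left(t \right)} + 3 e^{x} - 3 \sin{\left(t \right)} \sin{\left(x \right)} - 3 \cos{\left(x \right)}.
Matching coefficients of the independent functions:
  [t^{2} e^{x}, e^{x} \sin{\left(t \right)}, e^{x}]:  A = 3
  [t^{2} \cos{\left(x \right)}, \sin{\left(t \right)} \sin{\left(x \right)}, \cos{\left(x \right)}]:  - B = -3
Solving: A = 3, B = 3.
Check against the point condition:
  u(0, 0) = 6  ⟹  A + B = 6  ✓
Hence u(x, t) = 3 e^{x} + 3 \cos{\left(x \right)}.

Answer: u(x, t) = 3 e^{x} + 3 \cos{\left(x \right)}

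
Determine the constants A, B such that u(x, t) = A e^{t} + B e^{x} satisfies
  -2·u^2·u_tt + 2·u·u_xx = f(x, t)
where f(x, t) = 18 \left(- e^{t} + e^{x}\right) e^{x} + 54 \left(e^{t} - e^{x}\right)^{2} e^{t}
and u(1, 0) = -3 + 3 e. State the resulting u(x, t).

Answer: u(x, t) = - 3 e^{t} + 3 e^{x}

Derivation:
Substitute the ansatz u = A e^{t} + B e^{x} into the left-hand side.
Derivatives of the ansatz:
  u_tt = A e^{t}
  u_xx = B e^{x}
Term by term:
  -2·u^2·u_tt = - 2 A^{3} e^{3 t} - 4 A^{2} B e^{2 t} e^{x} - 2 A B^{2} e^{t} e^{2 x}
  2·u·u_xx = 2 A B e^{t} e^{x} + 2 B^{2} e^{2 x}
So the left-hand side equals
  - 2 A^{3} e^{3 t} - 4 A^{2} B e^{2 t} e^{x} - 2 A B^{2} e^{t} e^{2 x} + 2 A B e^{t} e^{x} + 2 B^{2} e^{2 x}
This must equal f(x, t) identically; expanded, f = 54 e^{3 t} - 108 e^{2 t} e^{x} + 54 e^{t} e^{2 x} - 18 e^{t} e^{x} + 18 e^{2 x}.
Matching coefficients of the independent functions:
  [e^{t} e^{x}]:  2 A B = -18
  [e^{t} e^{2 x}]:  - 2 A B^{2} = 54
  [e^{2 t} e^{x}]:  - 4 A^{2} B = -108
  [e^{3 t}]:  - 2 A^{3} = 54
  [e^{2 x}]:  2 B^{2} = 18
Solving: A = -3, B = 3.
Check against the point condition:
  u(1, 0) = -3 + 3 e  ⟹  A + e B = -3 + 3 e  ✓
Hence u(x, t) = - 3 e^{t} + 3 e^{x}.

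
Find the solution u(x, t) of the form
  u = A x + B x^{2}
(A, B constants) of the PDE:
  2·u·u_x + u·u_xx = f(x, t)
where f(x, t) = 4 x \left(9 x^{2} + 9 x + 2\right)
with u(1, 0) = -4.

Substitute the ansatz u = A x + B x^{2} into the left-hand side.
Derivatives of the ansatz:
  u_x = A + 2 B x
  u_xx = 2 B
Term by term:
  2·u·u_x = 2 A^{2} x + 6 A B x^{2} + 4 B^{2} x^{3}
  u·u_xx = 2 A B x + 2 B^{2} x^{2}
So the left-hand side equals
  2 A^{2} x + 6 A B x^{2} + 2 A B x + 4 B^{2} x^{3} + 2 B^{2} x^{2}
This must equal f(x, t) identically; expanded, f = 36 x^{3} + 36 x^{2} + 8 x.
Matching coefficients of the independent functions:
  [x]:  2 A^{2} + 2 A B = 8
  [x^{2}]:  6 A B + 2 B^{2} = 36
  [x^{3}]:  4 B^{2} = 36
These equations allow (A, B) = (-1, -3) or (1, 3).
Impose the point condition(s):
  u(1, 0) = -4  ⟹  A + B = -4
Only A = -1, B = -3 satisfies everything.
Hence u(x, t) = - 3 x^{2} - x.

Answer: u(x, t) = - 3 x^{2} - x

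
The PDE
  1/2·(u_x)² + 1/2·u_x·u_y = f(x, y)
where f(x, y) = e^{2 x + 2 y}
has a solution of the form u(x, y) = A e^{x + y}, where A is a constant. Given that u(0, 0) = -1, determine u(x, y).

Substitute the ansatz u = A e^{x + y} into the left-hand side.
Derivatives of the ansatz:
  u_x = A e^{x} e^{y}
  u_y = A e^{x} e^{y}
Term by term:
  1/2·(u_x)² = \frac{A^{2} e^{2 x} e^{2 y}}{2}
  1/2·u_x·u_y = \frac{A^{2} e^{2 x} e^{2 y}}{2}
So the left-hand side equals
  A^{2} e^{2 x} e^{2 y}
This must equal f(x, y) identically; expanded, f = e^{2 x} e^{2 y}.
Matching coefficients of the independent functions:
  [e^{2 x} e^{2 y}]:  A^{2} = 1
These equations allow (A) = (-1) or (1).
Impose the point condition(s):
  u(0, 0) = -1  ⟹  A = -1
Only A = -1 satisfies everything.
Hence u(x, y) = - e^{x + y}.

Answer: u(x, y) = - e^{x + y}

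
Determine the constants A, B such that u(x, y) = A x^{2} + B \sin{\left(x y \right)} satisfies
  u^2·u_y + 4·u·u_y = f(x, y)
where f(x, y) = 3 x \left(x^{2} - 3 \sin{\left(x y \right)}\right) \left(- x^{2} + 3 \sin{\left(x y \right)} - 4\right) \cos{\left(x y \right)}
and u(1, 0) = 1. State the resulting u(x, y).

Substitute the ansatz u = A x^{2} + B \sin{\left(x y \right)} into the left-hand side.
Derivatives of the ansatz:
  u_y = B x \cos{\left(x y \right)}
Term by term:
  u^2·u_y = A^{2} B x^{5} \cos{\left(x y \right)} + 2 A B^{2} x^{3} \sin{\left(x y \right)} \cos{\left(x y \right)} + B^{3} x \sin^{2}{\left(x y \right)} \cos{\left(x y \right)}
  4·u·u_y = 4 A B x^{3} \cos{\left(x y \right)} + 4 B^{2} x \sin{\left(x y \right)} \cos{\left(x y \right)}
So the left-hand side equals
  A^{2} B x^{5} \cos{\left(x y \right)} + 2 A B^{2} x^{3} \sin{\left(x y \right)} \cos{\left(x y \right)} + 4 A B x^{3} \cos{\left(x y \right)} + B^{3} x \sin^{2}{\left(x y \right)} \cos{\left(x y \right)} + 4 B^{2} x \sin{\left(x y \right)} \cos{\left(x y \right)}
This must equal f(x, y) identically; expanded, f = - 3 x^{5} \cos{\left(x y \right)} + 18 x^{3} \sin{\left(x y \right)} \cos{\left(x y \right)} - 12 x^{3} \cos{\left(x y \right)} - 27 x \sin^{2}{\left(x y \right)} \cos{\left(x y \right)} + 36 x \sin{\left(x y \right)} \cos{\left(x y \right)}.
Matching coefficients of the independent functions:
  [x^{3} \cos{\left(x y \right)}]:  4 A B = -12
  [x^{5} \cos{\left(x y \right)}]:  A^{2} B = -3
  [x \sin{\left(x y \right)} \cos{\left(x y \right)}]:  4 B^{2} = 36
  [x \sin^{2}{\left(x y \right)} \cos{\left(x y \right)}]:  B^{3} = -27
  [x^{3} \sin{\left(x y \right)} \cos{\left(x y \right)}]:  2 A B^{2} = 18
Solving: A = 1, B = -3.
Check against the point condition:
  u(1, 0) = 1  ⟹  A = 1  ✓
Hence u(x, y) = x^{2} - 3 \sin{\left(x y \right)}.

Answer: u(x, y) = x^{2} - 3 \sin{\left(x y \right)}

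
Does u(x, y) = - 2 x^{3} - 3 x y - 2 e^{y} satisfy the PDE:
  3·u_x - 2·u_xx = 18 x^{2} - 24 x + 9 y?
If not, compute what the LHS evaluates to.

Evaluate each term of the left-hand side for u = - 2 x^{3} - 3 x y - 2 e^{y}.
Derivatives:
  u_x = - 6 x^{2} - 3 y
  u_xx = - 12 x
Terms:
  3·u_x = - 18 x^{2} - 9 y
  -2·u_xx = 24 x
Sum: LHS = - 18 x^{2} + 24 x - 9 y
Given right-hand side: 18 x^{2} - 24 x + 9 y. Difference LHS − RHS = - 36 x^{2} + 48 x - 18 y ≠ 0, so u is not a solution.

Answer: No, the LHS evaluates to - 18 x^{2} + 24 x - 9 y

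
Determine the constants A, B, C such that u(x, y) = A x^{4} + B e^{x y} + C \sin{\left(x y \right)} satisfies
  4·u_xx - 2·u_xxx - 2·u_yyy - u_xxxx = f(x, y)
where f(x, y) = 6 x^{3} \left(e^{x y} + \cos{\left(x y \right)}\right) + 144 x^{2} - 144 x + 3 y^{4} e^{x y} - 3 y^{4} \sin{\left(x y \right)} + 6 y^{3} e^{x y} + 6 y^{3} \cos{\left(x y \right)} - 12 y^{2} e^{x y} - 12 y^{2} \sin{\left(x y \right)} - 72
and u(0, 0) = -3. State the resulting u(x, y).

Substitute the ansatz u = A x^{4} + B e^{x y} + C \sin{\left(x y \right)} into the left-hand side.
Derivatives of the ansatz:
  u_xx = 12 A x^{2} + B y^{2} e^{x y} - C y^{2} \sin{\left(x y \right)}
  u_xxx = 24 A x + B y^{3} e^{x y} - C y^{3} \cos{\left(x y \right)}
  u_yyy = B x^{3} e^{x y} - C x^{3} \cos{\left(x y \right)}
  u_xxxx = 24 A + B y^{4} e^{x y} + C y^{4} \sin{\left(x y \right)}
Term by term:
  4·u_xx = 48 A x^{2} + 4 B y^{2} e^{x y} - 4 C y^{2} \sin{\left(x y \right)}
  -2·u_xxx = - 48 A x - 2 B y^{3} e^{x y} + 2 C y^{3} \cos{\left(x y \right)}
  -2·u_yyy = - 2 B x^{3} e^{x y} + 2 C x^{3} \cos{\left(x y \right)}
  -u_xxxx = - 24 A - B y^{4} e^{x y} - C y^{4} \sin{\left(x y \right)}
So the left-hand side equals
  48 A x^{2} - 48 A x - 24 A - 2 B x^{3} e^{x y} - B y^{4} e^{x y} - 2 B y^{3} e^{x y} + 4 B y^{2} e^{x y} + 2 C x^{3} \cos{\left(x y \right)} - C y^{4} \sin{\left(x y \right)} + 2 C y^{3} \cos{\left(x y \right)} - 4 C y^{2} \sin{\left(x y \right)}
This must equal f(x, y) identically; expanded, f = 6 x^{3} e^{x y} + 6 x^{3} \cos{\left(x y \right)} + 144 x^{2} - 144 x + 3 y^{4} e^{x y} - 3 y^{4} \sin{\left(x y \right)} + 6 y^{3} e^{x y} + 6 y^{3} \cos{\left(x y \right)} - 12 y^{2} e^{x y} - 12 y^{2} \sin{\left(x y \right)} - 72.
Matching coefficients of the independent functions:
  [constant term]:  - 24 A = -72
  [x]:  - 48 A = -144
  [x^{2}]:  48 A = 144
  [x^{3} e^{x y}, y^{3} e^{x y}]:  - 2 B = 6
  [x^{3} \cos{\left(x y \right)}, y^{3} \cos{\left(x y \right)}]:  2 C = 6
  [y^{2} e^{x y}]:  4 B = -12
  [y^{2} \sin{\left(x y \right)}]:  - 4 C = -12
  [y^{4} e^{x y}]:  - B = 3
  [y^{4} \sin{\left(x y \right)}]:  - C = -3
Solving: A = 3, B = -3, C = 3.
Check against the point condition:
  u(0, 0) = -3  ⟹  B = -3  ✓
Hence u(x, y) = 3 x^{4} - 3 e^{x y} + 3 \sin{\left(x y \right)}.

Answer: u(x, y) = 3 x^{4} - 3 e^{x y} + 3 \sin{\left(x y \right)}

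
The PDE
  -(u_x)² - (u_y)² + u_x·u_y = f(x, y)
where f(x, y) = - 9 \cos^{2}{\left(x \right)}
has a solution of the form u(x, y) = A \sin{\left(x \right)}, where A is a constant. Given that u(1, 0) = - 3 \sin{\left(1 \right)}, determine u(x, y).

Substitute the ansatz u = A \sin{\left(x \right)} into the left-hand side.
Derivatives of the ansatz:
  u_x = A \cos{\left(x \right)}
  u_y = 0
Term by term:
  -(u_x)² = - A^{2} \cos^{2}{\left(x \right)}
  -(u_y)² = 0
  u_x·u_y = 0
So the left-hand side equals
  - A^{2} \cos^{2}{\left(x \right)}
This must equal f(x, y) = - 9 \cos^{2}{\left(x \right)} identically.
Matching coefficients of the independent functions:
  [\cos^{2}{\left(x \right)}]:  - A^{2} = -9
These equations allow (A) = (-3) or (3).
Impose the point condition(s):
  u(1, 0) = - 3 \sin{\left(1 \right)}  ⟹  A \sin{\left(1 \right)} = - 3 \sin{\left(1 \right)}
Only A = -3 satisfies everything.
Hence u(x, y) = - 3 \sin{\left(x \right)}.

Answer: u(x, y) = - 3 \sin{\left(x \right)}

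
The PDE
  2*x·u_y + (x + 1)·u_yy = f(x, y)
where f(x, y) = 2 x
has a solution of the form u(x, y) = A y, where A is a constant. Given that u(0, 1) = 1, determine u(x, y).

Answer: u(x, y) = y

Derivation:
Substitute the ansatz u = A y into the left-hand side.
Derivatives of the ansatz:
  u_y = A
  u_yy = 0
Term by term:
  2*x·u_y = 2 A x
  (x + 1)·u_yy = 0
So the left-hand side equals
  2 A x
This must equal f(x, y) = 2 x identically.
Matching coefficients of the independent functions:
  [x]:  2 A = 2
Solving: A = 1.
Check against the point condition:
  u(0, 1) = 1  ⟹  A = 1  ✓
Hence u(x, y) = y.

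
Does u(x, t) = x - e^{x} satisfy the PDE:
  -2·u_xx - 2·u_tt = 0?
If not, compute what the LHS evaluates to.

Evaluate each term of the left-hand side for u = x - e^{x}.
Derivatives:
  u_xx = - e^{x}
  u_tt = 0
Terms:
  -2·u_xx = 2 e^{x}
  -2·u_tt = 0
Sum: LHS = 2 e^{x}
Given right-hand side: 0. Difference LHS − RHS = 2 e^{x} ≠ 0, so u is not a solution.

Answer: No, the LHS evaluates to 2 e^{x}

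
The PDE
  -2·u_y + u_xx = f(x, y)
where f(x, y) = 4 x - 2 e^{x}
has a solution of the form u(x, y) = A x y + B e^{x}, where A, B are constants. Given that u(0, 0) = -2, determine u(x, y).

Answer: u(x, y) = - 2 x y - 2 e^{x}

Derivation:
Substitute the ansatz u = A x y + B e^{x} into the left-hand side.
Derivatives of the ansatz:
  u_y = A x
  u_xx = B e^{x}
Term by term:
  -2·u_y = - 2 A x
  u_xx = B e^{x}
So the left-hand side equals
  - 2 A x + B e^{x}
This must equal f(x, y) = 4 x - 2 e^{x} identically.
Matching coefficients of the independent functions:
  [x]:  - 2 A = 4
  [e^{x}]:  B = -2
Solving: A = -2, B = -2.
Check against the point condition:
  u(0, 0) = -2  ⟹  B = -2  ✓
Hence u(x, y) = - 2 x y - 2 e^{x}.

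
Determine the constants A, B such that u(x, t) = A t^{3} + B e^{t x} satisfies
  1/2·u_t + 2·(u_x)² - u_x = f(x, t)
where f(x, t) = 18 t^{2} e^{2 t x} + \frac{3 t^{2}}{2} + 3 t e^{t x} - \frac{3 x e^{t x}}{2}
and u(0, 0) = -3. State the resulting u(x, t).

Substitute the ansatz u = A t^{3} + B e^{t x} into the left-hand side.
Derivatives of the ansatz:
  u_t = 3 A t^{2} + B x e^{t x}
  u_x = B t e^{t x}
Term by term:
  1/2·u_t = \frac{3 A t^{2}}{2} + \frac{B x e^{t x}}{2}
  2·(u_x)² = 2 B^{2} t^{2} e^{2 t x}
  -u_x = - B t e^{t x}
So the left-hand side equals
  \frac{3 A t^{2}}{2} + 2 B^{2} t^{2} e^{2 t x} - B t e^{t x} + \frac{B x e^{t x}}{2}
This must equal f(x, t) = 18 t^{2} e^{2 t x} + \frac{3 t^{2}}{2} + 3 t e^{t x} - \frac{3 x e^{t x}}{2} identically.
Matching coefficients of the independent functions:
  [t^{2}]:  \frac{3 A}{2} = \frac{3}{2}
  [t e^{t x}]:  - B = 3
  [t^{2} e^{2 t x}]:  2 B^{2} = 18
  [x e^{t x}]:  \frac{B}{2} = - \frac{3}{2}
Solving: A = 1, B = -3.
Check against the point condition:
  u(0, 0) = -3  ⟹  B = -3  ✓
Hence u(x, t) = t^{3} - 3 e^{t x}.

Answer: u(x, t) = t^{3} - 3 e^{t x}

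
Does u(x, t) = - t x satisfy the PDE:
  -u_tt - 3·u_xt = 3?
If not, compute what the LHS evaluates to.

Evaluate each term of the left-hand side for u = - t x.
Derivatives:
  u_tt = 0
  u_xt = -1
Terms:
  -u_tt = 0
  -3·u_xt = 3
Sum: LHS = 3
This is exactly the given right-hand side, so u is a solution.

Answer: Yes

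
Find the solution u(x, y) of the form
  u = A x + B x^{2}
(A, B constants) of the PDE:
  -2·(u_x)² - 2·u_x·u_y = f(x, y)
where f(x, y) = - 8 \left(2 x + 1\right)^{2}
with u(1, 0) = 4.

Answer: u(x, y) = 2 x^{2} + 2 x

Derivation:
Substitute the ansatz u = A x + B x^{2} into the left-hand side.
Derivatives of the ansatz:
  u_x = A + 2 B x
  u_y = 0
Term by term:
  -2·(u_x)² = - 2 A^{2} - 8 A B x - 8 B^{2} x^{2}
  -2·u_x·u_y = 0
So the left-hand side equals
  - 2 A^{2} - 8 A B x - 8 B^{2} x^{2}
This must equal f(x, y) identically; expanded, f = - 32 x^{2} - 32 x - 8.
Matching coefficients of the independent functions:
  [constant term]:  - 2 A^{2} = -8
  [x]:  - 8 A B = -32
  [x^{2}]:  - 8 B^{2} = -32
These equations allow (A, B) = (-2, -2) or (2, 2).
Impose the point condition(s):
  u(1, 0) = 4  ⟹  A + B = 4
Only A = 2, B = 2 satisfies everything.
Hence u(x, y) = 2 x^{2} + 2 x.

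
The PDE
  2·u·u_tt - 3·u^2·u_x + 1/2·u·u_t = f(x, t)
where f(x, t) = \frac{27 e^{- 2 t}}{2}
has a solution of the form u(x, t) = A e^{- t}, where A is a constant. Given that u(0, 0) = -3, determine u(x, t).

Substitute the ansatz u = A e^{- t} into the left-hand side.
Derivatives of the ansatz:
  u_tt = A e^{- t}
  u_x = 0
  u_t = - A e^{- t}
Term by term:
  2·u·u_tt = 2 A^{2} e^{- 2 t}
  -3·u^2·u_x = 0
  1/2·u·u_t = - \frac{A^{2} e^{- 2 t}}{2}
So the left-hand side equals
  \frac{3 A^{2} e^{- 2 t}}{2}
This must equal f(x, t) = \frac{27 e^{- 2 t}}{2} identically.
Matching coefficients of the independent functions:
  [e^{- 2 t}]:  \frac{3 A^{2}}{2} = \frac{27}{2}
These equations allow (A) = (-3) or (3).
Impose the point condition(s):
  u(0, 0) = -3  ⟹  A = -3
Only A = -3 satisfies everything.
Hence u(x, t) = - 3 e^{- t}.

Answer: u(x, t) = - 3 e^{- t}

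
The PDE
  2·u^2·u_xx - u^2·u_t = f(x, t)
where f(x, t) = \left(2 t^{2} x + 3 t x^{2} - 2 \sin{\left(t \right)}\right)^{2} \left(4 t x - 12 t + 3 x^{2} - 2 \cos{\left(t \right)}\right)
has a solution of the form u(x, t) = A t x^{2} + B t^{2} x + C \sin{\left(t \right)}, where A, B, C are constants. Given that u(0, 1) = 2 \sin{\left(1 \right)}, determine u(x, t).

Substitute the ansatz u = A t x^{2} + B t^{2} x + C \sin{\left(t \right)} into the left-hand side.
Derivatives of the ansatz:
  u_xx = 2 A t
  u_t = A x^{2} + 2 B t x + C \cos{\left(t \right)}
Term by term:
  2·u^2·u_xx = 4 A^{3} t^{3} x^{4} + 8 A^{2} B t^{4} x^{3} + 8 A^{2} C t^{2} x^{2} \sin{\left(t \right)} + 4 A B^{2} t^{5} x^{2} + 8 A B C t^{3} x \sin{\left(t \right)} + 4 A C^{2} t \sin^{2}{\left(t \right)}
  -u^2·u_t = - A^{3} t^{2} x^{6} - 4 A^{2} B t^{3} x^{5} - A^{2} C t^{2} x^{4} \cos{\left(t \right)} - 2 A^{2} C t x^{4} \sin{\left(t \right)} - 5 A B^{2} t^{4} x^{4} - 2 A B C t^{3} x^{3} \cos{\left(t \right)} - 6 A B C t^{2} x^{3} \sin{\left(t \right)} - 2 A C^{2} t x^{2} \sin{\left(t \right)} \cos{\left(t \right)} - A C^{2} x^{2} \sin^{2}{\left(t \right)} - 2 B^{3} t^{5} x^{3} - B^{2} C t^{4} x^{2} \cos{\left(t \right)} - 4 B^{2} C t^{3} x^{2} \sin{\left(t \right)} - 2 B C^{2} t^{2} x \sin{\left(t \right)} \cos{\left(t \right)} - 2 B C^{2} t x \sin^{2}{\left(t \right)} - C^{3} \sin^{2}{\left(t \right)} \cos{\left(t \right)}
So the left-hand side equals
  4 A^{3} t^{3} x^{4} - A^{3} t^{2} x^{6} + 8 A^{2} B t^{4} x^{3} - 4 A^{2} B t^{3} x^{5} - A^{2} C t^{2} x^{4} \cos{\left(t \right)} + 8 A^{2} C t^{2} x^{2} \sin{\left(t \right)} - 2 A^{2} C t x^{4} \sin{\left(t \right)} + 4 A B^{2} t^{5} x^{2} - 5 A B^{2} t^{4} x^{4} - 2 A B C t^{3} x^{3} \cos{\left(t \right)} + 8 A B C t^{3} x \sin{\left(t \right)} - 6 A B C t^{2} x^{3} \sin{\left(t \right)} - 2 A C^{2} t x^{2} \sin{\left(t \right)} \cos{\left(t \right)} + 4 A C^{2} t \sin^{2}{\left(t \right)} - A C^{2} x^{2} \sin^{2}{\left(t \right)} - 2 B^{3} t^{5} x^{3} - B^{2} C t^{4} x^{2} \cos{\left(t \right)} - 4 B^{2} C t^{3} x^{2} \sin{\left(t \right)} - 2 B C^{2} t^{2} x \sin{\left(t \right)} \cos{\left(t \right)} - 2 B C^{2} t x \sin^{2}{\left(t \right)} - C^{3} \sin^{2}{\left(t \right)} \cos{\left(t \right)}
This must equal f(x, t) identically; expanded, f = 16 t^{5} x^{3} - 48 t^{5} x^{2} + 60 t^{4} x^{4} - 144 t^{4} x^{3} - 8 t^{4} x^{2} \cos{\left(t \right)} + 72 t^{3} x^{5} - 108 t^{3} x^{4} - 24 t^{3} x^{3} \cos{\left(t \right)} - 32 t^{3} x^{2} \sin{\left(t \right)} + 96 t^{3} x \sin{\left(t \right)} + 27 t^{2} x^{6} - 18 t^{2} x^{4} \cos{\left(t \right)} - 72 t^{2} x^{3} \sin{\left(t \right)} + 144 t^{2} x^{2} \sin{\left(t \right)} + 16 t^{2} x \sin{\left(t \right)} \cos{\left(t \right)} - 36 t x^{4} \sin{\left(t \right)} + 24 t x^{2} \sin{\left(t \right)} \cos{\left(t \right)} + 16 t x \sin^{2}{\left(t \right)} - 48 t \sin^{2}{\left(t \right)} + 12 x^{2} \sin^{2}{\left(t \right)} - 8 \sin^{2}{\left(t \right)} \cos{\left(t \right)}.
Matching coefficients of the independent functions:
(each divided by its leading coefficient; functions giving the same equation are listed together)
  [t \sin^{2}{\left(t \right)}, x^{2} \sin^{2}{\left(t \right)}, t x^{2} \sin{\left(t \right)} \cos{\left(t \right)}]:  A C^{2} + 12 = 0
  [t^{2} x^{6}, t^{3} x^{4}]:  A^{3} + 27 = 0
  [t^{3} x^{5}, t^{4} x^{3}]:  A^{2} B + 18 = 0
  [t^{4} x^{4}, t^{5} x^{2}]:  A B^{2} + 12 = 0
  [t^{5} x^{3}]:  B^{3} + 8 = 0
  [\sin^{2}{\left(t \right)} \cos{\left(t \right)}]:  C^{3} - 8 = 0
  [t x \sin^{2}{\left(t \right)}, t^{2} x \sin{\left(t \right)} \cos{\left(t \right)}]:  B C^{2} + 8 = 0
  [t x^{4} \sin{\left(t \right)}, t^{2} x^{2} \sin{\left(t \right)}, t^{2} x^{4} \cos{\left(t \right)}]:  A^{2} C - 18 = 0
  [t^{2} x^{3} \sin{\left(t \right)}, t^{3} x \sin{\left(t \right)}, t^{3} x^{3} \cos{\left(t \right)}]:  A B C - 12 = 0
  [t^{3} x^{2} \sin{\left(t \right)}, t^{4} x^{2} \cos{\left(t \right)}]:  B^{2} C - 8 = 0
Solving: A = -3, B = -2, C = 2.
Check against the point condition:
  u(0, 1) = 2 \sin{\left(1 \right)}  ⟹  C \sin{\left(1 \right)} = 2 \sin{\left(1 \right)}  ✓
Hence u(x, t) = - 2 t^{2} x - 3 t x^{2} + 2 \sin{\left(t \right)}.

Answer: u(x, t) = - 2 t^{2} x - 3 t x^{2} + 2 \sin{\left(t \right)}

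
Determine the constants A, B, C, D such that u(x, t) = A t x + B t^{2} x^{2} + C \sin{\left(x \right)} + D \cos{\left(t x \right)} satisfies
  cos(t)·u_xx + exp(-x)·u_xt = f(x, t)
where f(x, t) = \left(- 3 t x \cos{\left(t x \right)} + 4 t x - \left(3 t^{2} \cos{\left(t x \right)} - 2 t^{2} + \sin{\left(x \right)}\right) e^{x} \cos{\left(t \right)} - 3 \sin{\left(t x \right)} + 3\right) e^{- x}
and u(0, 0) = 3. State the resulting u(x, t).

Substitute the ansatz u = A t x + B t^{2} x^{2} + C \sin{\left(x \right)} + D \cos{\left(t x \right)} into the left-hand side.
Derivatives of the ansatz:
  u_xx = 2 B t^{2} - C \sin{\left(x \right)} - D t^{2} \cos{\left(t x \right)}
  u_xt = A + 4 B t x - D t x \cos{\left(t x \right)} - D \sin{\left(t x \right)}
Term by term:
  cos(t)·u_xx = 2 B t^{2} \cos{\left(t \right)} - C \sin{\left(x \right)} \cos{\left(t \right)} - D t^{2} \cos{\left(t \right)} \cos{\left(t x \right)}
  exp(-x)·u_xt = A e^{- x} + 4 B t x e^{- x} - D t x e^{- x} \cos{\left(t x \right)} - D e^{- x} \sin{\left(t x \right)}
So the left-hand side equals
  A e^{- x} + 2 B t^{2} \cos{\left(t \right)} + 4 B t x e^{- x} - C \sin{\left(x \right)} \cos{\left(t \right)} - D t^{2} \cos{\left(t \right)} \cos{\left(t x \right)} - D t x e^{- x} \cos{\left(t x \right)} - D e^{- x} \sin{\left(t x \right)}
This must equal f(x, t) identically; expanded, f = - 3 t^{2} \cos{\left(t \right)} \cos{\left(t x \right)} + 2 t^{2} \cos{\left(t \right)} - 3 t x e^{- x} \cos{\left(t x \right)} + 4 t x e^{- x} - \sin{\left(x \right)} \cos{\left(t \right)} - 3 e^{- x} \sin{\left(t x \right)} + 3 e^{- x}.
Matching coefficients of the independent functions:
  [t^{2} \cos{\left(t \right)}]:  2 B = 2
  [e^{- x} \sin{\left(t x \right)}, t^{2} \cos{\left(t \right)} \cos{\left(t x \right)}, t x e^{- x} \cos{\left(t x \right)}]:  - D = -3
  [\sin{\left(x \right)} \cos{\left(t \right)}]:  - C = -1
  [t x e^{- x}]:  4 B = 4
  [e^{- x}]:  A = 3
Solving: A = 3, B = 1, C = 1, D = 3.
Check against the point condition:
  u(0, 0) = 3  ⟹  D = 3  ✓
Hence u(x, t) = t^{2} x^{2} + 3 t x + \sin{\left(x \right)} + 3 \cos{\left(t x \right)}.

Answer: u(x, t) = t^{2} x^{2} + 3 t x + \sin{\left(x \right)} + 3 \cos{\left(t x \right)}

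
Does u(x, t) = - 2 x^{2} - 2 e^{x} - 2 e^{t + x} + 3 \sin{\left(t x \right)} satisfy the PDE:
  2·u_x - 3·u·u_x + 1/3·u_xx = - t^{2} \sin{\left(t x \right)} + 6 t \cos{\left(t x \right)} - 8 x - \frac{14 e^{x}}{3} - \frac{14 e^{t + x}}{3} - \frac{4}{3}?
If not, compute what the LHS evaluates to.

Answer: No, the LHS evaluates to - t^{2} \sin{\left(t x \right)} + 6 t \cos{\left(t x \right)} - 8 x - 3 \left(2 x^{2} + 2 e^{x} + 2 e^{t + x} - 3 \sin{\left(t x \right)}\right) \left(- 3 t \cos{\left(t x \right)} + 4 x + 2 e^{x} + 2 e^{t + x}\right) - \frac{14 e^{x}}{3} - \frac{14 e^{t + x}}{3} - \frac{4}{3}

Derivation:
Evaluate each term of the left-hand side for u = - 2 x^{2} - 2 e^{x} - 2 e^{t + x} + 3 \sin{\left(t x \right)}.
Derivatives:
  u_x = 3 t \cos{\left(t x \right)} - 4 x - 2 e^{t} e^{x} - 2 e^{x}
  u_xx = - 3 t^{2} \sin{\left(t x \right)} - 2 e^{t} e^{x} - 2 e^{x} - 4
Terms:
  2·u_x = 6 t \cos{\left(t x \right)} - 8 x - 4 e^{x} - 4 e^{t + x}
  -3·u·u_x = - 3 \left(2 x^{2} + 2 e^{x} + 2 e^{t + x} - 3 \sin{\left(t x \right)}\right) \left(- 3 t \cos{\left(t x \right)} + 4 x + 2 e^{x} + 2 e^{t + x}\right)
  1/3·u_xx = - t^{2} \sin{\left(t x \right)} - \frac{2 e^{x}}{3} - \frac{2 e^{t + x}}{3} - \frac{4}{3}
Sum: LHS = - t^{2} \sin{\left(t x \right)} + 6 t \cos{\left(t x \right)} - 8 x - 3 \left(2 x^{2} + 2 e^{x} + 2 e^{t + x} - 3 \sin{\left(t x \right)}\right) \left(- 3 t \cos{\left(t x \right)} + 4 x + 2 e^{x} + 2 e^{t + x}\right) - \frac{14 e^{x}}{3} - \frac{14 e^{t + x}}{3} - \frac{4}{3}
Given right-hand side: - t^{2} \sin{\left(t x \right)} + 6 t \cos{\left(t x \right)} - 8 x - \frac{14 e^{x}}{3} - \frac{14 e^{t + x}}{3} - \frac{4}{3}. Difference LHS − RHS = - 3 \left(2 x^{2} + 2 e^{x} + 2 e^{t + x} - 3 \sin{\left(t x \right)}\right) \left(- 3 t \cos{\left(t x \right)} + 4 x + 2 e^{x} + 2 e^{t + x}\right) ≠ 0, so u is not a solution.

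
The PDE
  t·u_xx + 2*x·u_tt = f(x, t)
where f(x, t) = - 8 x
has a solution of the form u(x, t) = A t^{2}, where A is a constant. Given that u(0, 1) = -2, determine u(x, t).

Substitute the ansatz u = A t^{2} into the left-hand side.
Derivatives of the ansatz:
  u_xx = 0
  u_tt = 2 A
Term by term:
  t·u_xx = 0
  2*x·u_tt = 4 A x
So the left-hand side equals
  4 A x
This must equal f(x, t) = - 8 x identically.
Matching coefficients of the independent functions:
  [x]:  4 A = -8
Solving: A = -2.
Check against the point condition:
  u(0, 1) = -2  ⟹  A = -2  ✓
Hence u(x, t) = - 2 t^{2}.

Answer: u(x, t) = - 2 t^{2}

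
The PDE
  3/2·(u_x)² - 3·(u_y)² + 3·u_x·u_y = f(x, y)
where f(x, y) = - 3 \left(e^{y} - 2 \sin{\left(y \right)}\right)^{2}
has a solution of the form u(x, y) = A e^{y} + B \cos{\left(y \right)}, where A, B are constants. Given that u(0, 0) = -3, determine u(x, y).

Substitute the ansatz u = A e^{y} + B \cos{\left(y \right)} into the left-hand side.
Derivatives of the ansatz:
  u_x = 0
  u_y = A e^{y} - B \sin{\left(y \right)}
Term by term:
  3/2·(u_x)² = 0
  -3·(u_y)² = - 3 A^{2} e^{2 y} + 6 A B e^{y} \sin{\left(y \right)} - 3 B^{2} \sin^{2}{\left(y \right)}
  3·u_x·u_y = 0
So the left-hand side equals
  - 3 A^{2} e^{2 y} + 6 A B e^{y} \sin{\left(y \right)} - 3 B^{2} \sin^{2}{\left(y \right)}
This must equal f(x, y) identically; expanded, f = - 3 e^{2 y} + 12 e^{y} \sin{\left(y \right)} - 12 \sin^{2}{\left(y \right)}.
Matching coefficients of the independent functions:
  [e^{y} \sin{\left(y \right)}]:  6 A B = 12
  [e^{2 y}]:  - 3 A^{2} = -3
  [\sin^{2}{\left(y \right)}]:  - 3 B^{2} = -12
These equations allow (A, B) = (-1, -2) or (1, 2).
Impose the point condition(s):
  u(0, 0) = -3  ⟹  A + B = -3
Only A = -1, B = -2 satisfies everything.
Hence u(x, y) = - e^{y} - 2 \cos{\left(y \right)}.

Answer: u(x, y) = - e^{y} - 2 \cos{\left(y \right)}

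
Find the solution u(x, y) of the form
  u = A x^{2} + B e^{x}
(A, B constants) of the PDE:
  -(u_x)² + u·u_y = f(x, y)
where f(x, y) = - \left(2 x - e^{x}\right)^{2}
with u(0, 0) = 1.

Substitute the ansatz u = A x^{2} + B e^{x} into the left-hand side.
Derivatives of the ansatz:
  u_x = 2 A x + B e^{x}
  u_y = 0
Term by term:
  -(u_x)² = - 4 A^{2} x^{2} - 4 A B x e^{x} - B^{2} e^{2 x}
  u·u_y = 0
So the left-hand side equals
  - 4 A^{2} x^{2} - 4 A B x e^{x} - B^{2} e^{2 x}
This must equal f(x, y) identically; expanded, f = - 4 x^{2} + 4 x e^{x} - e^{2 x}.
Matching coefficients of the independent functions:
  [x^{2}]:  - 4 A^{2} = -4
  [x e^{x}]:  - 4 A B = 4
  [e^{2 x}]:  - B^{2} = -1
These equations allow (A, B) = (-1, 1) or (1, -1).
Impose the point condition(s):
  u(0, 0) = 1  ⟹  B = 1
Only A = -1, B = 1 satisfies everything.
Hence u(x, y) = - x^{2} + e^{x}.

Answer: u(x, y) = - x^{2} + e^{x}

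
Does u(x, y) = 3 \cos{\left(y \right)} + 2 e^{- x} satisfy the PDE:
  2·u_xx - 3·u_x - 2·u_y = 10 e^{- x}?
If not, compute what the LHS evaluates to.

Evaluate each term of the left-hand side for u = 3 \cos{\left(y \right)} + 2 e^{- x}.
Derivatives:
  u_xx = 2 e^{- x}
  u_x = - 2 e^{- x}
  u_y = - 3 \sin{\left(y \right)}
Terms:
  2·u_xx = 4 e^{- x}
  -3·u_x = 6 e^{- x}
  -2·u_y = 6 \sin{\left(y \right)}
Sum: LHS = 6 \sin{\left(y \right)} + 10 e^{- x}
Given right-hand side: 10 e^{- x}. Difference LHS − RHS = 6 \sin{\left(y \right)} ≠ 0, so u is not a solution.

Answer: No, the LHS evaluates to 6 \sin{\left(y \right)} + 10 e^{- x}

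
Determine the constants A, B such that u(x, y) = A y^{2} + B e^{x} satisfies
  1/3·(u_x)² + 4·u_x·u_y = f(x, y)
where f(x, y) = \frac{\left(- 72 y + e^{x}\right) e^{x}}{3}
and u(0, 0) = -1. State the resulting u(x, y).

Substitute the ansatz u = A y^{2} + B e^{x} into the left-hand side.
Derivatives of the ansatz:
  u_x = B e^{x}
  u_y = 2 A y
Term by term:
  1/3·(u_x)² = \frac{B^{2} e^{2 x}}{3}
  4·u_x·u_y = 8 A B y e^{x}
So the left-hand side equals
  8 A B y e^{x} + \frac{B^{2} e^{2 x}}{3}
This must equal f(x, y) = \frac{\left(- 72 y + e^{x}\right) e^{x}}{3} identically.
Matching coefficients of the independent functions:
  [y e^{x}]:  8 A B = -24
  [e^{2 x}]:  \frac{B^{2}}{3} = \frac{1}{3}
These equations allow (A, B) = (-3, 1) or (3, -1).
Impose the point condition(s):
  u(0, 0) = -1  ⟹  B = -1
Only A = 3, B = -1 satisfies everything.
Hence u(x, y) = 3 y^{2} - e^{x}.

Answer: u(x, y) = 3 y^{2} - e^{x}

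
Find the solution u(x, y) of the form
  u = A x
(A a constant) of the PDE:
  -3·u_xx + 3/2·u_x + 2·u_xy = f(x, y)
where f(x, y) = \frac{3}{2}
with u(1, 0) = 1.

Answer: u(x, y) = x

Derivation:
Substitute the ansatz u = A x into the left-hand side.
Derivatives of the ansatz:
  u_xx = 0
  u_x = A
  u_xy = 0
Term by term:
  -3·u_xx = 0
  3/2·u_x = \frac{3 A}{2}
  2·u_xy = 0
So the left-hand side equals
  \frac{3 A}{2}
This must equal f(x, y) = \frac{3}{2} identically.
Matching coefficients of the independent functions:
  [constant term]:  \frac{3 A}{2} = \frac{3}{2}
Solving: A = 1.
Check against the point condition:
  u(1, 0) = 1  ⟹  A = 1  ✓
Hence u(x, y) = x.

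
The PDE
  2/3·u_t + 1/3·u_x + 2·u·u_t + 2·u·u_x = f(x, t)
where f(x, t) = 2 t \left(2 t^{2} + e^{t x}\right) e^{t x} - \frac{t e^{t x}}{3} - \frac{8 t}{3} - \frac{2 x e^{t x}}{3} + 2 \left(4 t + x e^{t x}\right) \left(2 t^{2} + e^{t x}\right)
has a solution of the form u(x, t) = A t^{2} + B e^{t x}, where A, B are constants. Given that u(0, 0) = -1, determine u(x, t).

Answer: u(x, t) = - 2 t^{2} - e^{t x}

Derivation:
Substitute the ansatz u = A t^{2} + B e^{t x} into the left-hand side.
Derivatives of the ansatz:
  u_t = 2 A t + B x e^{t x}
  u_x = B t e^{t x}
Term by term:
  2/3·u_t = \frac{4 A t}{3} + \frac{2 B x e^{t x}}{3}
  1/3·u_x = \frac{B t e^{t x}}{3}
  2·u·u_t = 4 A^{2} t^{3} + 2 A B t^{2} x e^{t x} + 4 A B t e^{t x} + 2 B^{2} x e^{2 t x}
  2·u·u_x = 2 A B t^{3} e^{t x} + 2 B^{2} t e^{2 t x}
So the left-hand side equals
  4 A^{2} t^{3} + 2 A B t^{3} e^{t x} + 2 A B t^{2} x e^{t x} + 4 A B t e^{t x} + \frac{4 A t}{3} + 2 B^{2} t e^{2 t x} + 2 B^{2} x e^{2 t x} + \frac{B t e^{t x}}{3} + \frac{2 B x e^{t x}}{3}
This must equal f(x, t) identically; expanded, f = 4 t^{3} e^{t x} + 16 t^{3} + 4 t^{2} x e^{t x} + 2 t e^{2 t x} + \frac{23 t e^{t x}}{3} - \frac{8 t}{3} + 2 x e^{2 t x} - \frac{2 x e^{t x}}{3}.
Matching coefficients of the independent functions:
  [t]:  \frac{4 A}{3} = - \frac{8}{3}
  [t^{3}]:  4 A^{2} = 16
  [t e^{t x}]:  4 A B + \frac{B}{3} = \frac{23}{3}
  [t e^{2 t x}, x e^{2 t x}]:  2 B^{2} = 2
  [t^{3} e^{t x}, t^{2} x e^{t x}]:  2 A B = 4
  [x e^{t x}]:  \frac{2 B}{3} = - \frac{2}{3}
Solving: A = -2, B = -1.
Check against the point condition:
  u(0, 0) = -1  ⟹  B = -1  ✓
Hence u(x, t) = - 2 t^{2} - e^{t x}.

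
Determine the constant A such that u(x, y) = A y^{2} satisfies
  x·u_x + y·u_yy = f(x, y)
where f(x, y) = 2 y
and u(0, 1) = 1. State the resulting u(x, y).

Substitute the ansatz u = A y^{2} into the left-hand side.
Derivatives of the ansatz:
  u_x = 0
  u_yy = 2 A
Term by term:
  x·u_x = 0
  y·u_yy = 2 A y
So the left-hand side equals
  2 A y
This must equal f(x, y) = 2 y identically.
Matching coefficients of the independent functions:
  [y]:  2 A = 2
Solving: A = 1.
Check against the point condition:
  u(0, 1) = 1  ⟹  A = 1  ✓
Hence u(x, y) = y^{2}.

Answer: u(x, y) = y^{2}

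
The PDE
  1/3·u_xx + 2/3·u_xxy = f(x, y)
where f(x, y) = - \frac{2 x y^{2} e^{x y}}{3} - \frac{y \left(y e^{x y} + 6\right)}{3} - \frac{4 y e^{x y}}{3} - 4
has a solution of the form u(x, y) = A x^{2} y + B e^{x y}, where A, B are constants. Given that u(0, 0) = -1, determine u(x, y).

Substitute the ansatz u = A x^{2} y + B e^{x y} into the left-hand side.
Derivatives of the ansatz:
  u_xx = 2 A y + B y^{2} e^{x y}
  u_xxy = 2 A + B x y^{2} e^{x y} + 2 B y e^{x y}
Term by term:
  1/3·u_xx = \frac{2 A y}{3} + \frac{B y^{2} e^{x y}}{3}
  2/3·u_xxy = \frac{4 A}{3} + \frac{2 B x y^{2} e^{x y}}{3} + \frac{4 B y e^{x y}}{3}
So the left-hand side equals
  \frac{2 A y}{3} + \frac{4 A}{3} + \frac{2 B x y^{2} e^{x y}}{3} + \frac{B y^{2} e^{x y}}{3} + \frac{4 B y e^{x y}}{3}
This must equal f(x, y) identically; expanded, f = - \frac{2 x y^{2} e^{x y}}{3} - \frac{y^{2} e^{x y}}{3} - \frac{4 y e^{x y}}{3} - 2 y - 4.
Matching coefficients of the independent functions:
  [constant term]:  \frac{4 A}{3} = -4
  [y]:  \frac{2 A}{3} = -2
  [y e^{x y}]:  \frac{4 B}{3} = - \frac{4}{3}
  [y^{2} e^{x y}]:  \frac{B}{3} = - \frac{1}{3}
  [x y^{2} e^{x y}]:  \frac{2 B}{3} = - \frac{2}{3}
Solving: A = -3, B = -1.
Check against the point condition:
  u(0, 0) = -1  ⟹  B = -1  ✓
Hence u(x, y) = - 3 x^{2} y - e^{x y}.

Answer: u(x, y) = - 3 x^{2} y - e^{x y}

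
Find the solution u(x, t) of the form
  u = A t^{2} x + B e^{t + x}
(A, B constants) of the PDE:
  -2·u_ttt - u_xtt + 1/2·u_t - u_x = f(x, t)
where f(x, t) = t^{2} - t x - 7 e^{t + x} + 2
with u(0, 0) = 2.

Substitute the ansatz u = A t^{2} x + B e^{t + x} into the left-hand side.
Derivatives of the ansatz:
  u_ttt = B e^{t} e^{x}
  u_xtt = 2 A + B e^{t} e^{x}
  u_t = 2 A t x + B e^{t} e^{x}
  u_x = A t^{2} + B e^{t} e^{x}
Term by term:
  -2·u_ttt = - 2 B e^{t} e^{x}
  -u_xtt = - 2 A - B e^{t} e^{x}
  1/2·u_t = A t x + \frac{B e^{t} e^{x}}{2}
  -u_x = - A t^{2} - B e^{t} e^{x}
So the left-hand side equals
  - A t^{2} + A t x - 2 A - \frac{7 B e^{t} e^{x}}{2}
This must equal f(x, t) identically; expanded, f = t^{2} - t x - 7 e^{t} e^{x} + 2.
Matching coefficients of the independent functions:
  [constant term]:  - 2 A = 2
  [t^{2}]:  - A = 1
  [t x]:  A = -1
  [e^{t} e^{x}]:  - \frac{7 B}{2} = -7
Solving: A = -1, B = 2.
Check against the point condition:
  u(0, 0) = 2  ⟹  B = 2  ✓
Hence u(x, t) = - t^{2} x + 2 e^{t + x}.

Answer: u(x, t) = - t^{2} x + 2 e^{t + x}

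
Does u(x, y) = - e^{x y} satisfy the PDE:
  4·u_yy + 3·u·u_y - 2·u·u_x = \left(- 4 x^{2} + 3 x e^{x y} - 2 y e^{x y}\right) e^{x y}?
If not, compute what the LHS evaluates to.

Evaluate each term of the left-hand side for u = - e^{x y}.
Derivatives:
  u_yy = - x^{2} e^{x y}
  u_y = - x e^{x y}
  u_x = - y e^{x y}
Terms:
  4·u_yy = - 4 x^{2} e^{x y}
  3·u·u_y = 3 x e^{2 x y}
  -2·u·u_x = - 2 y e^{2 x y}
Sum: LHS = \left(- 4 x^{2} + 3 x e^{x y} - 2 y e^{x y}\right) e^{x y}
This is exactly the given right-hand side, so u is a solution.

Answer: Yes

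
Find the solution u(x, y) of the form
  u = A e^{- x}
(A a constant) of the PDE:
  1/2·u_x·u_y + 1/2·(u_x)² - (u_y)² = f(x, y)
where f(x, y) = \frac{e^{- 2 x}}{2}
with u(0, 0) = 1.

Answer: u(x, y) = e^{- x}

Derivation:
Substitute the ansatz u = A e^{- x} into the left-hand side.
Derivatives of the ansatz:
  u_x = - A e^{- x}
  u_y = 0
Term by term:
  1/2·u_x·u_y = 0
  1/2·(u_x)² = \frac{A^{2} e^{- 2 x}}{2}
  -(u_y)² = 0
So the left-hand side equals
  \frac{A^{2} e^{- 2 x}}{2}
This must equal f(x, y) = \frac{e^{- 2 x}}{2} identically.
Matching coefficients of the independent functions:
  [e^{- 2 x}]:  \frac{A^{2}}{2} = \frac{1}{2}
These equations allow (A) = (-1) or (1).
Impose the point condition(s):
  u(0, 0) = 1  ⟹  A = 1
Only A = 1 satisfies everything.
Hence u(x, y) = e^{- x}.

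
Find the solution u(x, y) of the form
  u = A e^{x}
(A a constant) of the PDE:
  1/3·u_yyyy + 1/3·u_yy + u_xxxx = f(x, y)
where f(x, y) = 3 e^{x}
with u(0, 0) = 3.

Substitute the ansatz u = A e^{x} into the left-hand side.
Derivatives of the ansatz:
  u_yyyy = 0
  u_yy = 0
  u_xxxx = A e^{x}
Term by term:
  1/3·u_yyyy = 0
  1/3·u_yy = 0
  u_xxxx = A e^{x}
So the left-hand side equals
  A e^{x}
This must equal f(x, y) = 3 e^{x} identically.
Matching coefficients of the independent functions:
  [e^{x}]:  A = 3
Solving: A = 3.
Check against the point condition:
  u(0, 0) = 3  ⟹  A = 3  ✓
Hence u(x, y) = 3 e^{x}.

Answer: u(x, y) = 3 e^{x}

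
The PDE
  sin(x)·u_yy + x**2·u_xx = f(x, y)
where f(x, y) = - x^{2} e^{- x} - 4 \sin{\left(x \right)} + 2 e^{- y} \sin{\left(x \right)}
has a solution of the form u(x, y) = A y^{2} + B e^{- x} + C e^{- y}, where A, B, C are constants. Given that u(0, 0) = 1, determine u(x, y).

Answer: u(x, y) = - 2 y^{2} + 2 e^{- y} - e^{- x}

Derivation:
Substitute the ansatz u = A y^{2} + B e^{- x} + C e^{- y} into the left-hand side.
Derivatives of the ansatz:
  u_yy = 2 A + C e^{- y}
  u_xx = B e^{- x}
Term by term:
  sin(x)·u_yy = 2 A \sin{\left(x \right)} + C e^{- y} \sin{\left(x \right)}
  x**2·u_xx = B x^{2} e^{- x}
So the left-hand side equals
  2 A \sin{\left(x \right)} + B x^{2} e^{- x} + C e^{- y} \sin{\left(x \right)}
This must equal f(x, y) = - x^{2} e^{- x} - 4 \sin{\left(x \right)} + 2 e^{- y} \sin{\left(x \right)} identically.
Matching coefficients of the independent functions:
  [x^{2} e^{- x}]:  B = -1
  [e^{- y} \sin{\left(x \right)}]:  C = 2
  [\sin{\left(x \right)}]:  2 A = -4
Solving: A = -2, B = -1, C = 2.
Check against the point condition:
  u(0, 0) = 1  ⟹  B + C = 1  ✓
Hence u(x, y) = - 2 y^{2} + 2 e^{- y} - e^{- x}.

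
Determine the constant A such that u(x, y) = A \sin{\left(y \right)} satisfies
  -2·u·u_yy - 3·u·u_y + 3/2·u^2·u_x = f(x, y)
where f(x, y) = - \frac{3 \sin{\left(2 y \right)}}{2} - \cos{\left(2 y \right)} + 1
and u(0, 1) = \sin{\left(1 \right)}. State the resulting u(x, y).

Substitute the ansatz u = A \sin{\left(y \right)} into the left-hand side.
Derivatives of the ansatz:
  u_yy = - A \sin{\left(y \right)}
  u_y = A \cos{\left(y \right)}
  u_x = 0
Term by term:
  -2·u·u_yy = 2 A^{2} \sin^{2}{\left(y \right)}
  -3·u·u_y = - 3 A^{2} \sin{\left(y \right)} \cos{\left(y \right)}
  3/2·u^2·u_x = 0
So the left-hand side equals
  2 A^{2} \sin^{2}{\left(y \right)} - 3 A^{2} \sin{\left(y \right)} \cos{\left(y \right)}
This must equal f(x, y) identically; expanded, f = 2 \sin^{2}{\left(y \right)} - 3 \sin{\left(y \right)} \cos{\left(y \right)}.
Matching coefficients of the independent functions:
  [\sin{\left(y \right)} \cos{\left(y \right)}]:  - 3 A^{2} = -3
  [\sin^{2}{\left(y \right)}]:  2 A^{2} = 2
These equations allow (A) = (-1) or (1).
Impose the point condition(s):
  u(0, 1) = \sin{\left(1 \right)}  ⟹  A \sin{\left(1 \right)} = \sin{\left(1 \right)}
Only A = 1 satisfies everything.
Hence u(x, y) = \sin{\left(y \right)}.

Answer: u(x, y) = \sin{\left(y \right)}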